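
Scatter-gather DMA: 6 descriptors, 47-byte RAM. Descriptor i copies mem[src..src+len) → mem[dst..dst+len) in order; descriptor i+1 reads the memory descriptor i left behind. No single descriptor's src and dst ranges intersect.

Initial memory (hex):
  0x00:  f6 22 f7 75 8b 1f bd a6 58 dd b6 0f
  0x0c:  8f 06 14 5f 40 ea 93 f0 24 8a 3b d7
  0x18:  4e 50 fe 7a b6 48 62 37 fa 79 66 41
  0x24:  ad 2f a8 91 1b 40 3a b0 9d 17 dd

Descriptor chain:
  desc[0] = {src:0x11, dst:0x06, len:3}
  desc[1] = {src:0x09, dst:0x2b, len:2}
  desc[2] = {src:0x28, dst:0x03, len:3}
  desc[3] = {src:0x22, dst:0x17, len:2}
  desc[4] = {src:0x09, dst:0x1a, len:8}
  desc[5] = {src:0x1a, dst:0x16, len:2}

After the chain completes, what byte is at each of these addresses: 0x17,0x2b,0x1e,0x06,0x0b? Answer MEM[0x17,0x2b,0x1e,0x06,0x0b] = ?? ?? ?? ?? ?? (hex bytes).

MEM[0x17,0x2b,0x1e,0x06,0x0b] = b6 dd 06 ea 0f

[0] 0x11->0x06 len=3 : ea 93 f0
[1] 0x09->0x2b len=2 : dd b6
[2] 0x28->0x03 len=3 : 1b 40 3a
[3] 0x22->0x17 len=2 : 66 41
[4] 0x09->0x1a len=8 : dd b6 0f 8f 06 14 5f 40
[5] 0x1a->0x16 len=2 : dd b6
query mem[0x17]=0xb6, mem[0x2b]=0xdd, mem[0x1e]=0x06, mem[0x06]=0xea, mem[0x0b]=0x0f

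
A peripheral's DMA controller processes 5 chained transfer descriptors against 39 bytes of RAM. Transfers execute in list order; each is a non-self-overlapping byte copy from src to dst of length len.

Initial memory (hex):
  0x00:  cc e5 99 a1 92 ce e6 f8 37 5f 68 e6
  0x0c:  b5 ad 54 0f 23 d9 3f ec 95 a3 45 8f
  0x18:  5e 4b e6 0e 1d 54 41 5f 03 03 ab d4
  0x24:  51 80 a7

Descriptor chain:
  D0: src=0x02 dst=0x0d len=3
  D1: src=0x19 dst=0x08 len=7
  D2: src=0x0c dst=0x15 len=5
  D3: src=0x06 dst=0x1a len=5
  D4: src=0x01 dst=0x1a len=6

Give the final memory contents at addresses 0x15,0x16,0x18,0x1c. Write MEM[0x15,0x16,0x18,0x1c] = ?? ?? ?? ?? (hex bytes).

  after D0: wrote 3B at 0x0d = 99a192
  after D1: wrote 7B at 0x08 = 4be60e1d54415f
  after D2: wrote 5B at 0x15 = 54415f9223
  after D3: wrote 5B at 0x1a = e6f84be60e
  after D4: wrote 6B at 0x1a = e599a192cee6
query mem[0x15]=0x54, mem[0x16]=0x41, mem[0x18]=0x92, mem[0x1c]=0xa1

MEM[0x15,0x16,0x18,0x1c] = 54 41 92 a1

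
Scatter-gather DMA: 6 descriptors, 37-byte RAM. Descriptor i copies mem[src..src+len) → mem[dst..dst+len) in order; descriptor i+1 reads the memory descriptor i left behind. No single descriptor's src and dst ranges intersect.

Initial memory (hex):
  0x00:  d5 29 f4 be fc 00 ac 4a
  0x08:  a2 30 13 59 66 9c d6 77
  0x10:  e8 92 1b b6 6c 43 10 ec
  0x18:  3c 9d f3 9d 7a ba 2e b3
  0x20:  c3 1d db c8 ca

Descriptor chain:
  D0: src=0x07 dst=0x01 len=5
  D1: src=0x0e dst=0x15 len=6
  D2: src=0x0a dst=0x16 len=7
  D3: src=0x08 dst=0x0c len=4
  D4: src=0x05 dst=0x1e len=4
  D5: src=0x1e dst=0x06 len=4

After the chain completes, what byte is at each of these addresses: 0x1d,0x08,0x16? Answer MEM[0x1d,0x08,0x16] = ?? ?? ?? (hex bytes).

MEM[0x1d,0x08,0x16] = ba 4a 13

[0] 0x07->0x01 len=5 : 4a a2 30 13 59
[1] 0x0e->0x15 len=6 : d6 77 e8 92 1b b6
[2] 0x0a->0x16 len=7 : 13 59 66 9c d6 77 e8
[3] 0x08->0x0c len=4 : a2 30 13 59
[4] 0x05->0x1e len=4 : 59 ac 4a a2
[5] 0x1e->0x06 len=4 : 59 ac 4a a2
query mem[0x1d]=0xba, mem[0x08]=0x4a, mem[0x16]=0x13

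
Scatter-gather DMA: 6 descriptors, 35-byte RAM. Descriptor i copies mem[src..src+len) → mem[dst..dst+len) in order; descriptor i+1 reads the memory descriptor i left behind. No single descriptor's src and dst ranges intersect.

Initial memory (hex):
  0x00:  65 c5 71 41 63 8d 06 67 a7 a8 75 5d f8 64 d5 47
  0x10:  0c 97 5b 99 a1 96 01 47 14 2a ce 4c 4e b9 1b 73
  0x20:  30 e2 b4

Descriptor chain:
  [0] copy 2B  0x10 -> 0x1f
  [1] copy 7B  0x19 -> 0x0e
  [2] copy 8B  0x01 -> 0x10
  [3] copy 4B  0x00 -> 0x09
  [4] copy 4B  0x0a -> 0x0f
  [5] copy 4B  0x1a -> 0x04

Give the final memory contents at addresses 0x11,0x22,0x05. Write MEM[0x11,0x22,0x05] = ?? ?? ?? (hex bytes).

[0] 0x10->0x1f len=2 : 0c 97
[1] 0x19->0x0e len=7 : 2a ce 4c 4e b9 1b 0c
[2] 0x01->0x10 len=8 : c5 71 41 63 8d 06 67 a7
[3] 0x00->0x09 len=4 : 65 c5 71 41
[4] 0x0a->0x0f len=4 : c5 71 41 64
[5] 0x1a->0x04 len=4 : ce 4c 4e b9
query mem[0x11]=0x41, mem[0x22]=0xb4, mem[0x05]=0x4c

MEM[0x11,0x22,0x05] = 41 b4 4c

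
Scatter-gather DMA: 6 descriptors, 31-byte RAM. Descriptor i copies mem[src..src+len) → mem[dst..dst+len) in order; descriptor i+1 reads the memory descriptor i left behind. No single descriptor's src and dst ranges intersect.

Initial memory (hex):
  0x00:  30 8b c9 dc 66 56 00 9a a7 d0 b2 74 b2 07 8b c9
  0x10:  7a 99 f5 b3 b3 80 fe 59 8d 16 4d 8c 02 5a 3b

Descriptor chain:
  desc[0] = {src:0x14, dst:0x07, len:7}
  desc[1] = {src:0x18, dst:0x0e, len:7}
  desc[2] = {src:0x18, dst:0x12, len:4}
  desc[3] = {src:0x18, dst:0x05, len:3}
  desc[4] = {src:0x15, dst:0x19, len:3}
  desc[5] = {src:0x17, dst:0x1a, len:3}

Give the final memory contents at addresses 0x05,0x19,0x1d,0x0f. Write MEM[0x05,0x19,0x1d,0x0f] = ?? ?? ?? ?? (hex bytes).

MEM[0x05,0x19,0x1d,0x0f] = 8d 8c 5a 16

  after D0: wrote 7B at 0x07 = b380fe598d164d
  after D1: wrote 7B at 0x0e = 8d164d8c025a3b
  after D2: wrote 4B at 0x12 = 8d164d8c
  after D3: wrote 3B at 0x05 = 8d164d
  after D4: wrote 3B at 0x19 = 8cfe59
  after D5: wrote 3B at 0x1a = 598d8c
query mem[0x05]=0x8d, mem[0x19]=0x8c, mem[0x1d]=0x5a, mem[0x0f]=0x16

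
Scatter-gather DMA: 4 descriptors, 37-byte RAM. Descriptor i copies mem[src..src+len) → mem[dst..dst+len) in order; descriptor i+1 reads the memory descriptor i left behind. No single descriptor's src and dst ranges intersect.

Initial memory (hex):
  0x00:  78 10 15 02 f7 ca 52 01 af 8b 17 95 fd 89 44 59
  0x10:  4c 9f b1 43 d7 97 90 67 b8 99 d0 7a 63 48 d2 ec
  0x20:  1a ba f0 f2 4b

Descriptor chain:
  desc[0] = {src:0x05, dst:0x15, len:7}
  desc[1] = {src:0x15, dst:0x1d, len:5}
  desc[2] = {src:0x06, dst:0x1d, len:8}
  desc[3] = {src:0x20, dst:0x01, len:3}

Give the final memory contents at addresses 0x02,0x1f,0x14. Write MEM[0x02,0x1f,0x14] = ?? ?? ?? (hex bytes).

MEM[0x02,0x1f,0x14] = 17 af d7

D0: mem[0x15..0x1b] <- [ca 52 01 af 8b 17 95]
D1: mem[0x1d..0x21] <- [ca 52 01 af 8b]
D2: mem[0x1d..0x24] <- [52 01 af 8b 17 95 fd 89]
D3: mem[0x01..0x03] <- [8b 17 95]
query mem[0x02]=0x17, mem[0x1f]=0xaf, mem[0x14]=0xd7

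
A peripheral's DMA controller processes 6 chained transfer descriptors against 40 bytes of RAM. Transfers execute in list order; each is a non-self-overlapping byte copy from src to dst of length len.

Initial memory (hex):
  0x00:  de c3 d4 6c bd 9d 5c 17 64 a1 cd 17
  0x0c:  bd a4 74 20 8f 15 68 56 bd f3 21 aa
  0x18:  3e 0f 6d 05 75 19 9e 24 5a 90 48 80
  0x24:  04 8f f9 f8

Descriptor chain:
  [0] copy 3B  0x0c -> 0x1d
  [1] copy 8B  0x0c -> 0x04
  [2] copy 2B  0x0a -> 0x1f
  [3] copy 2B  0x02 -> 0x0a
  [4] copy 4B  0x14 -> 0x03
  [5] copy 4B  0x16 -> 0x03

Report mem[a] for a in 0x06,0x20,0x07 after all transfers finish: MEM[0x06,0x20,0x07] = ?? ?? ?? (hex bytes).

#0 dst[0x1d+3] := {0xbd,0xa4,0x74}
#1 dst[0x04+8] := {0xbd,0xa4,0x74,0x20,0x8f,0x15,0x68,0x56}
#2 dst[0x1f+2] := {0x68,0x56}
#3 dst[0x0a+2] := {0xd4,0x6c}
#4 dst[0x03+4] := {0xbd,0xf3,0x21,0xaa}
#5 dst[0x03+4] := {0x21,0xaa,0x3e,0x0f}
query mem[0x06]=0x0f, mem[0x20]=0x56, mem[0x07]=0x20

MEM[0x06,0x20,0x07] = 0f 56 20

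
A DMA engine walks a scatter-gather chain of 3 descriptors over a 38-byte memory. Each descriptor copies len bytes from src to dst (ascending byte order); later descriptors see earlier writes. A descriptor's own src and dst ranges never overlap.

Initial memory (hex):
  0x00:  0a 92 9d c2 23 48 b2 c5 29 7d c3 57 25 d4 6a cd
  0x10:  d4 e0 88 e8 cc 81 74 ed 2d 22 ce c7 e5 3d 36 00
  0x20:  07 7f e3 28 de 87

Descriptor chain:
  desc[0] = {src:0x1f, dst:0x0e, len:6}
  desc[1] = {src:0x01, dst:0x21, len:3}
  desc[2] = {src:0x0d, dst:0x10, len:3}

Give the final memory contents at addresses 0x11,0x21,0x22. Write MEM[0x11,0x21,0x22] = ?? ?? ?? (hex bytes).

D0: mem[0x0e..0x13] <- [00 07 7f e3 28 de]
D1: mem[0x21..0x23] <- [92 9d c2]
D2: mem[0x10..0x12] <- [d4 00 07]
query mem[0x11]=0x00, mem[0x21]=0x92, mem[0x22]=0x9d

MEM[0x11,0x21,0x22] = 00 92 9d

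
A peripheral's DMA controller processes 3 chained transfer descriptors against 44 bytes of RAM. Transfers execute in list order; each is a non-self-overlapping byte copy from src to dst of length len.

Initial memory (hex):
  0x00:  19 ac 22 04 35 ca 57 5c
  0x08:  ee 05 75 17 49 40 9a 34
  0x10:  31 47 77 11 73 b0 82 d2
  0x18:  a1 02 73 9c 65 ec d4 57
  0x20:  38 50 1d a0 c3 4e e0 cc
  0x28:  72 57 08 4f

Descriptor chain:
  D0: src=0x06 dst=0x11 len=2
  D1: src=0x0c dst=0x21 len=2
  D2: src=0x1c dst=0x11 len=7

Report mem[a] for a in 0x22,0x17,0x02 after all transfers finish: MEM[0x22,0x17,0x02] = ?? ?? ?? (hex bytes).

#0 dst[0x11+2] := {0x57,0x5c}
#1 dst[0x21+2] := {0x49,0x40}
#2 dst[0x11+7] := {0x65,0xec,0xd4,0x57,0x38,0x49,0x40}
query mem[0x22]=0x40, mem[0x17]=0x40, mem[0x02]=0x22

MEM[0x22,0x17,0x02] = 40 40 22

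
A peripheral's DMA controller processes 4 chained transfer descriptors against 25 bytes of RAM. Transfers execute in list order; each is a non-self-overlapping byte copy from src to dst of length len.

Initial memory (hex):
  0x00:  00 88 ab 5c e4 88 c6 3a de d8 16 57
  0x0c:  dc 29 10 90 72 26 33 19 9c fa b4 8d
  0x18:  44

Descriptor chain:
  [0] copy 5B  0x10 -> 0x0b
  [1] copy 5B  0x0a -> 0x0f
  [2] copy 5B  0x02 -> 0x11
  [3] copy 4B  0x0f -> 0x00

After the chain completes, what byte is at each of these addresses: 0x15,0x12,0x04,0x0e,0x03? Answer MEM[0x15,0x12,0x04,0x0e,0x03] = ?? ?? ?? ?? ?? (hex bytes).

[0] 0x10->0x0b len=5 : 72 26 33 19 9c
[1] 0x0a->0x0f len=5 : 16 72 26 33 19
[2] 0x02->0x11 len=5 : ab 5c e4 88 c6
[3] 0x0f->0x00 len=4 : 16 72 ab 5c
query mem[0x15]=0xc6, mem[0x12]=0x5c, mem[0x04]=0xe4, mem[0x0e]=0x19, mem[0x03]=0x5c

MEM[0x15,0x12,0x04,0x0e,0x03] = c6 5c e4 19 5c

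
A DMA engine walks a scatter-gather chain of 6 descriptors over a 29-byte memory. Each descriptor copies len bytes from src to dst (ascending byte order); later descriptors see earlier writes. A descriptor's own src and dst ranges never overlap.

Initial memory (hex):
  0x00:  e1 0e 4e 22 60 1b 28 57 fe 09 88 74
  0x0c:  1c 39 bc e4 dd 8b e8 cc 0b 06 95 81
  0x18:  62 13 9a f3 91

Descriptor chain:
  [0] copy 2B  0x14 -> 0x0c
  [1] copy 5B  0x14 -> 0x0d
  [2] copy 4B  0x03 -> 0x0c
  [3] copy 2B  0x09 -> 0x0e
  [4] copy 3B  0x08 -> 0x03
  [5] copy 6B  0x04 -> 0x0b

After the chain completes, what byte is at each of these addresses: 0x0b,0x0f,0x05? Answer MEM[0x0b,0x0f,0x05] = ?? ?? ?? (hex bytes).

MEM[0x0b,0x0f,0x05] = 09 fe 88

D0: mem[0x0c..0x0d] <- [0b 06]
D1: mem[0x0d..0x11] <- [0b 06 95 81 62]
D2: mem[0x0c..0x0f] <- [22 60 1b 28]
D3: mem[0x0e..0x0f] <- [09 88]
D4: mem[0x03..0x05] <- [fe 09 88]
D5: mem[0x0b..0x10] <- [09 88 28 57 fe 09]
query mem[0x0b]=0x09, mem[0x0f]=0xfe, mem[0x05]=0x88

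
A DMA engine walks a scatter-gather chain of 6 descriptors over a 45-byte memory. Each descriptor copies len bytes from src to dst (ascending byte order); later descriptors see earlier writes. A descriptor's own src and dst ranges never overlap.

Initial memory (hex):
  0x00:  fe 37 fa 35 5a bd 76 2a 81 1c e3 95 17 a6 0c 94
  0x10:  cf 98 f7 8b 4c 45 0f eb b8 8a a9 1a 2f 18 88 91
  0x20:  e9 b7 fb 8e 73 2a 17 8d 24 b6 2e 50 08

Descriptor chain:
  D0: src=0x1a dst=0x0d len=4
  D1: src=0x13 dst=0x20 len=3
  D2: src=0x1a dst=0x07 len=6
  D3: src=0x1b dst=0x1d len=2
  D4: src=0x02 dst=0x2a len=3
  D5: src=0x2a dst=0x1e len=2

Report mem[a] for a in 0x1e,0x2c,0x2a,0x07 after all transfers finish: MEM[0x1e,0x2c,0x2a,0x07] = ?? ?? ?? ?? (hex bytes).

MEM[0x1e,0x2c,0x2a,0x07] = fa 5a fa a9

D0: mem[0x0d..0x10] <- [a9 1a 2f 18]
D1: mem[0x20..0x22] <- [8b 4c 45]
D2: mem[0x07..0x0c] <- [a9 1a 2f 18 88 91]
D3: mem[0x1d..0x1e] <- [1a 2f]
D4: mem[0x2a..0x2c] <- [fa 35 5a]
D5: mem[0x1e..0x1f] <- [fa 35]
query mem[0x1e]=0xfa, mem[0x2c]=0x5a, mem[0x2a]=0xfa, mem[0x07]=0xa9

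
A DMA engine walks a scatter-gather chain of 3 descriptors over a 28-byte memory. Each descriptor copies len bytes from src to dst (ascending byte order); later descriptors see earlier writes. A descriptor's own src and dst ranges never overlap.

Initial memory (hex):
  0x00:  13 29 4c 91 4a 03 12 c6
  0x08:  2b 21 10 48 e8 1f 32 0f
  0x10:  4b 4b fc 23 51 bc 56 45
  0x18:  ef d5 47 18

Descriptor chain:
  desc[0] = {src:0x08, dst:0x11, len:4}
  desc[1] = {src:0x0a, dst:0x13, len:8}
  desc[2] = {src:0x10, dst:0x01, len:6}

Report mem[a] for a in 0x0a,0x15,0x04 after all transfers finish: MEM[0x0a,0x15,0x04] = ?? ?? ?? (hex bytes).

  after D0: wrote 4B at 0x11 = 2b211048
  after D1: wrote 8B at 0x13 = 1048e81f320f4b2b
  after D2: wrote 6B at 0x01 = 4b2b211048e8
query mem[0x0a]=0x10, mem[0x15]=0xe8, mem[0x04]=0x10

MEM[0x0a,0x15,0x04] = 10 e8 10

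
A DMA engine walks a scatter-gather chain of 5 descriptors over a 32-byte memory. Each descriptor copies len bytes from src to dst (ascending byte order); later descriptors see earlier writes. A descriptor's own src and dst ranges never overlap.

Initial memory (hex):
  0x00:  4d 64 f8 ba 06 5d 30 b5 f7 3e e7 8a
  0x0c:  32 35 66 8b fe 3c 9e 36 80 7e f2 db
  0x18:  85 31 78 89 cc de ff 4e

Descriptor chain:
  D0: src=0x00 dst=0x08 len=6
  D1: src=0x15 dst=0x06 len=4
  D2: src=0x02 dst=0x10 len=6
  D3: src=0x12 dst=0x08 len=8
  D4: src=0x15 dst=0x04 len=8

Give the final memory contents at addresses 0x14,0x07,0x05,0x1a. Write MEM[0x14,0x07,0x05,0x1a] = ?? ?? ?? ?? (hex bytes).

[0] 0x00->0x08 len=6 : 4d 64 f8 ba 06 5d
[1] 0x15->0x06 len=4 : 7e f2 db 85
[2] 0x02->0x10 len=6 : f8 ba 06 5d 7e f2
[3] 0x12->0x08 len=8 : 06 5d 7e f2 f2 db 85 31
[4] 0x15->0x04 len=8 : f2 f2 db 85 31 78 89 cc
query mem[0x14]=0x7e, mem[0x07]=0x85, mem[0x05]=0xf2, mem[0x1a]=0x78

MEM[0x14,0x07,0x05,0x1a] = 7e 85 f2 78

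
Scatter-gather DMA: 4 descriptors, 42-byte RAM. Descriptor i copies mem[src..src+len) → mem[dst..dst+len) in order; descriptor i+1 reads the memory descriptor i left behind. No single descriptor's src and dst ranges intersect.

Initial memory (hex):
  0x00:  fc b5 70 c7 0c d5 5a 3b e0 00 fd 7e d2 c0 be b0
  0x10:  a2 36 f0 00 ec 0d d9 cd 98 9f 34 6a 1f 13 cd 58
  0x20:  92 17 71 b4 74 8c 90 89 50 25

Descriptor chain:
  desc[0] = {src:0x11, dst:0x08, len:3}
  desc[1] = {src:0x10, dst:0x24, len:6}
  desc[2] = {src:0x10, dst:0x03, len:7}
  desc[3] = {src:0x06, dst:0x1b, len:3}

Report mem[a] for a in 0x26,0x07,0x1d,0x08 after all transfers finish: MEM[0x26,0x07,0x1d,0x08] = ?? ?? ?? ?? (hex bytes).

[0] 0x11->0x08 len=3 : 36 f0 00
[1] 0x10->0x24 len=6 : a2 36 f0 00 ec 0d
[2] 0x10->0x03 len=7 : a2 36 f0 00 ec 0d d9
[3] 0x06->0x1b len=3 : 00 ec 0d
query mem[0x26]=0xf0, mem[0x07]=0xec, mem[0x1d]=0x0d, mem[0x08]=0x0d

MEM[0x26,0x07,0x1d,0x08] = f0 ec 0d 0d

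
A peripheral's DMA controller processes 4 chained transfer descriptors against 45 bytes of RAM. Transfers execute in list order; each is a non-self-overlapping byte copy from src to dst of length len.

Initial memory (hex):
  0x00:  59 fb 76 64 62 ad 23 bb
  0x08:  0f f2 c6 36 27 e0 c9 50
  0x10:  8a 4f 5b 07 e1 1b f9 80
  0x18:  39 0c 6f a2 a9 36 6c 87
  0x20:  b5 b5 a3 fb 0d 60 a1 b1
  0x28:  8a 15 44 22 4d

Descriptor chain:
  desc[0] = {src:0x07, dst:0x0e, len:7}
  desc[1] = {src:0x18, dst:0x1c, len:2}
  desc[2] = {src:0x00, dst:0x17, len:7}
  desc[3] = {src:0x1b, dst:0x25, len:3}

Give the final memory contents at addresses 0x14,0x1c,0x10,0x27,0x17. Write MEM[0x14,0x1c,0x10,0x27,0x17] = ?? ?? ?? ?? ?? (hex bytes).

[0] 0x07->0x0e len=7 : bb 0f f2 c6 36 27 e0
[1] 0x18->0x1c len=2 : 39 0c
[2] 0x00->0x17 len=7 : 59 fb 76 64 62 ad 23
[3] 0x1b->0x25 len=3 : 62 ad 23
query mem[0x14]=0xe0, mem[0x1c]=0xad, mem[0x10]=0xf2, mem[0x27]=0x23, mem[0x17]=0x59

MEM[0x14,0x1c,0x10,0x27,0x17] = e0 ad f2 23 59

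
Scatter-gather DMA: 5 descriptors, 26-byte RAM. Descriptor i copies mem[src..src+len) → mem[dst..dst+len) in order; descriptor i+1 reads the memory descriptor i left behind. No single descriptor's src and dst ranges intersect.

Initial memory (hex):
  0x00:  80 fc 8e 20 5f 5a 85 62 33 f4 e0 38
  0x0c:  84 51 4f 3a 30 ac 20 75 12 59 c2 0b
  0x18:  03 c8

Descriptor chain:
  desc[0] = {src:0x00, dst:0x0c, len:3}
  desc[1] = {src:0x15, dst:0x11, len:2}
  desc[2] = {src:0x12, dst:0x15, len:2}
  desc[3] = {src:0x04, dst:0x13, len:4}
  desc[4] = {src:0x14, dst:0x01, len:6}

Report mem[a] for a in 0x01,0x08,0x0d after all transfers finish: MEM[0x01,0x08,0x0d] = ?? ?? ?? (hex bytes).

  after D0: wrote 3B at 0x0c = 80fc8e
  after D1: wrote 2B at 0x11 = 59c2
  after D2: wrote 2B at 0x15 = c275
  after D3: wrote 4B at 0x13 = 5f5a8562
  after D4: wrote 6B at 0x01 = 5a85620b03c8
query mem[0x01]=0x5a, mem[0x08]=0x33, mem[0x0d]=0xfc

MEM[0x01,0x08,0x0d] = 5a 33 fc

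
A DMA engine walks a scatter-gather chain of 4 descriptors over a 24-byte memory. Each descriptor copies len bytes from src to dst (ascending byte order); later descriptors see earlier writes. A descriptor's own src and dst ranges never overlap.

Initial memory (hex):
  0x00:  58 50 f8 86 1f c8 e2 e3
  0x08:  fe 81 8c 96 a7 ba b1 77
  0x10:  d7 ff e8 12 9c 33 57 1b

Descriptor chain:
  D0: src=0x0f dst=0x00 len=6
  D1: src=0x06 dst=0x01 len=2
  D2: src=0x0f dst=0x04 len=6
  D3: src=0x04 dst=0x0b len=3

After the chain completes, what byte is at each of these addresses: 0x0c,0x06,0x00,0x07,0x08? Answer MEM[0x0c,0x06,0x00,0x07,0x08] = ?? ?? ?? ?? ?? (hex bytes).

[0] 0x0f->0x00 len=6 : 77 d7 ff e8 12 9c
[1] 0x06->0x01 len=2 : e2 e3
[2] 0x0f->0x04 len=6 : 77 d7 ff e8 12 9c
[3] 0x04->0x0b len=3 : 77 d7 ff
query mem[0x0c]=0xd7, mem[0x06]=0xff, mem[0x00]=0x77, mem[0x07]=0xe8, mem[0x08]=0x12

MEM[0x0c,0x06,0x00,0x07,0x08] = d7 ff 77 e8 12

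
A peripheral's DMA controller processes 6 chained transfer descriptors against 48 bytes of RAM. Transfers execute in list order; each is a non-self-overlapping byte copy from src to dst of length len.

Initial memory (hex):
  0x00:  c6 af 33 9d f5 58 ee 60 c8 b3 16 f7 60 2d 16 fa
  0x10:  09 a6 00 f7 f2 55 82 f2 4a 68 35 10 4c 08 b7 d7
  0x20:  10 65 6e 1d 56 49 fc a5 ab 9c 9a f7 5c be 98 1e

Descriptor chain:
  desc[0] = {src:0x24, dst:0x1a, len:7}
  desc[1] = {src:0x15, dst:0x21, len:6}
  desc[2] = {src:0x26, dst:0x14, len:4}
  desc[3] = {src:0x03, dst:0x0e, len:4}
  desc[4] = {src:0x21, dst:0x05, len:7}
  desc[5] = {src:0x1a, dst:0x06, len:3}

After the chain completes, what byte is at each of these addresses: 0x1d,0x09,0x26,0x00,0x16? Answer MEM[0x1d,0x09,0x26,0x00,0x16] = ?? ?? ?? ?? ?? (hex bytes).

  after D0: wrote 7B at 0x1a = 5649fca5ab9c9a
  after D1: wrote 6B at 0x21 = 5582f24a6856
  after D2: wrote 4B at 0x14 = 56a5ab9c
  after D3: wrote 4B at 0x0e = 9df558ee
  after D4: wrote 7B at 0x05 = 5582f24a6856a5
  after D5: wrote 3B at 0x06 = 5649fc
query mem[0x1d]=0xa5, mem[0x09]=0x68, mem[0x26]=0x56, mem[0x00]=0xc6, mem[0x16]=0xab

MEM[0x1d,0x09,0x26,0x00,0x16] = a5 68 56 c6 ab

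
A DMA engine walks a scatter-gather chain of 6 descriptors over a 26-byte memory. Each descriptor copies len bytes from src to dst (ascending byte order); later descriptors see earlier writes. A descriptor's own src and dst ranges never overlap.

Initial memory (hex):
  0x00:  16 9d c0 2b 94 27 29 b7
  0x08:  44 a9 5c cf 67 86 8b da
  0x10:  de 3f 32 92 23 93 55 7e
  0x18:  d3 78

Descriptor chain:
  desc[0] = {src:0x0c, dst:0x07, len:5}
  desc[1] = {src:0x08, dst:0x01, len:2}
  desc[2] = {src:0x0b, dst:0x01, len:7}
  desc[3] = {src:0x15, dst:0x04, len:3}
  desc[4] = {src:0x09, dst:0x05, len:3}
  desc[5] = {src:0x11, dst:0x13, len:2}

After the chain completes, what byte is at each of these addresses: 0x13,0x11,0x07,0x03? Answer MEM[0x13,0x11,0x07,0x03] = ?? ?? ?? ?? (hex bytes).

MEM[0x13,0x11,0x07,0x03] = 3f 3f de 86

D0: mem[0x07..0x0b] <- [67 86 8b da de]
D1: mem[0x01..0x02] <- [86 8b]
D2: mem[0x01..0x07] <- [de 67 86 8b da de 3f]
D3: mem[0x04..0x06] <- [93 55 7e]
D4: mem[0x05..0x07] <- [8b da de]
D5: mem[0x13..0x14] <- [3f 32]
query mem[0x13]=0x3f, mem[0x11]=0x3f, mem[0x07]=0xde, mem[0x03]=0x86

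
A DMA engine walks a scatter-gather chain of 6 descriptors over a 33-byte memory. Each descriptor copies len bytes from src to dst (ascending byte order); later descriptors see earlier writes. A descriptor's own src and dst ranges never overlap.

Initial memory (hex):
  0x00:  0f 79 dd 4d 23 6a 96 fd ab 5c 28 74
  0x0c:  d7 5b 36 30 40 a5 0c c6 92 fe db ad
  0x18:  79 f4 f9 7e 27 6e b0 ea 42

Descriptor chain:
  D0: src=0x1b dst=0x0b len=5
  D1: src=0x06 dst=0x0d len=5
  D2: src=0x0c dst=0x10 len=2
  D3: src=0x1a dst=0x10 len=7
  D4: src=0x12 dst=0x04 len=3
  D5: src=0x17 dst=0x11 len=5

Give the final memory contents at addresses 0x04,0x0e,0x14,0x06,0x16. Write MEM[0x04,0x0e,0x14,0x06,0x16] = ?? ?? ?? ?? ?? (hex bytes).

MEM[0x04,0x0e,0x14,0x06,0x16] = 27 fd f9 b0 42

D0: mem[0x0b..0x0f] <- [7e 27 6e b0 ea]
D1: mem[0x0d..0x11] <- [96 fd ab 5c 28]
D2: mem[0x10..0x11] <- [27 96]
D3: mem[0x10..0x16] <- [f9 7e 27 6e b0 ea 42]
D4: mem[0x04..0x06] <- [27 6e b0]
D5: mem[0x11..0x15] <- [ad 79 f4 f9 7e]
query mem[0x04]=0x27, mem[0x0e]=0xfd, mem[0x14]=0xf9, mem[0x06]=0xb0, mem[0x16]=0x42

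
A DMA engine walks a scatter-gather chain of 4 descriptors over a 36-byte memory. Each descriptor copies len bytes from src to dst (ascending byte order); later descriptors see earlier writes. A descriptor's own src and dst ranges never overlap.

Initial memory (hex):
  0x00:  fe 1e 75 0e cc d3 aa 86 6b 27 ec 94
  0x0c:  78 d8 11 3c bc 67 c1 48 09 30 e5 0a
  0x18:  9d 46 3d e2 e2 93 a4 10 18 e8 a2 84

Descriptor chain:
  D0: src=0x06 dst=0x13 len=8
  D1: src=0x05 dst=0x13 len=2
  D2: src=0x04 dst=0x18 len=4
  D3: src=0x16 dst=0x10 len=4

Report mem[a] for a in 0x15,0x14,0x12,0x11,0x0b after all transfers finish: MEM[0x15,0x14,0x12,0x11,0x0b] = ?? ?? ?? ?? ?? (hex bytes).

MEM[0x15,0x14,0x12,0x11,0x0b] = 6b aa cc ec 94

#0 dst[0x13+8] := {0xaa,0x86,0x6b,0x27,0xec,0x94,0x78,0xd8}
#1 dst[0x13+2] := {0xd3,0xaa}
#2 dst[0x18+4] := {0xcc,0xd3,0xaa,0x86}
#3 dst[0x10+4] := {0x27,0xec,0xcc,0xd3}
query mem[0x15]=0x6b, mem[0x14]=0xaa, mem[0x12]=0xcc, mem[0x11]=0xec, mem[0x0b]=0x94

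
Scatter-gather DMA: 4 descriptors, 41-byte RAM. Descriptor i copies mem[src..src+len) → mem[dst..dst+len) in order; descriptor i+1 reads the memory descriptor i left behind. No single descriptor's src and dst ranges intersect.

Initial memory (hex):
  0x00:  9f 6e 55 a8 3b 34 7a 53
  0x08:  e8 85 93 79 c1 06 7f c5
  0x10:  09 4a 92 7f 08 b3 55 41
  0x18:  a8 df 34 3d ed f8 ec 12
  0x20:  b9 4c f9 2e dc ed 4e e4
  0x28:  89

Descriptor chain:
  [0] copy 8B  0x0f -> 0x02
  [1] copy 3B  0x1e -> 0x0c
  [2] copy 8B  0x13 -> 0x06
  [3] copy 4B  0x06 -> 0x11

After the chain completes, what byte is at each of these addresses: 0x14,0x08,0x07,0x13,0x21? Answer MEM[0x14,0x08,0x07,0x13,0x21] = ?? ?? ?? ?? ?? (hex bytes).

MEM[0x14,0x08,0x07,0x13,0x21] = 55 b3 08 b3 4c

  after D0: wrote 8B at 0x02 = c5094a927f08b355
  after D1: wrote 3B at 0x0c = ec12b9
  after D2: wrote 8B at 0x06 = 7f08b35541a8df34
  after D3: wrote 4B at 0x11 = 7f08b355
query mem[0x14]=0x55, mem[0x08]=0xb3, mem[0x07]=0x08, mem[0x13]=0xb3, mem[0x21]=0x4c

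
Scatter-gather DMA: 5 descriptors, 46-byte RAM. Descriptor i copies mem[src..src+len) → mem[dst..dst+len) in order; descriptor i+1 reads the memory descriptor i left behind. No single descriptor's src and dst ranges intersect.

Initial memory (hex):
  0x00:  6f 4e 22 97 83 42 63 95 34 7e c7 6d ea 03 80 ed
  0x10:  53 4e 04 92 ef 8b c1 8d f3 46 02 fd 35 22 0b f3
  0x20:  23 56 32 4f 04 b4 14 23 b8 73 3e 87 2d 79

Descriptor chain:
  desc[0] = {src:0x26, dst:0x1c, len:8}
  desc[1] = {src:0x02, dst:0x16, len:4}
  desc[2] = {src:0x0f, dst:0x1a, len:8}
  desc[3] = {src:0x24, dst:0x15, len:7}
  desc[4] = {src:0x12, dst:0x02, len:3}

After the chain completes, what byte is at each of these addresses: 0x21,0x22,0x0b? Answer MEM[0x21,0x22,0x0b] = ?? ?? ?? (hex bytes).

MEM[0x21,0x22,0x0b] = 22 2d 6d

D0: mem[0x1c..0x23] <- [14 23 b8 73 3e 87 2d 79]
D1: mem[0x16..0x19] <- [22 97 83 42]
D2: mem[0x1a..0x21] <- [ed 53 4e 04 92 ef 8b 22]
D3: mem[0x15..0x1b] <- [04 b4 14 23 b8 73 3e]
D4: mem[0x02..0x04] <- [04 92 ef]
query mem[0x21]=0x22, mem[0x22]=0x2d, mem[0x0b]=0x6d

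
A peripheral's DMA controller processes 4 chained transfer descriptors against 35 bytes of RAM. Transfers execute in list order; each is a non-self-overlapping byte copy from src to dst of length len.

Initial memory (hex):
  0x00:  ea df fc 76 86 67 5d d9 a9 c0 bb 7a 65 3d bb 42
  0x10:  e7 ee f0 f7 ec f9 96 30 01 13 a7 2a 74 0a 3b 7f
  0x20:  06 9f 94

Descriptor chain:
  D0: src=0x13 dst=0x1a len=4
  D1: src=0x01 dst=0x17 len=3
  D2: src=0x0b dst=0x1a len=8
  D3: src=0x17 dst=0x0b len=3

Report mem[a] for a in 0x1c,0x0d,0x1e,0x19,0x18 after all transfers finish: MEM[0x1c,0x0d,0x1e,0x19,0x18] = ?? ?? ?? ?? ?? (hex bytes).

MEM[0x1c,0x0d,0x1e,0x19,0x18] = 3d 76 42 76 fc

#0 dst[0x1a+4] := {0xf7,0xec,0xf9,0x96}
#1 dst[0x17+3] := {0xdf,0xfc,0x76}
#2 dst[0x1a+8] := {0x7a,0x65,0x3d,0xbb,0x42,0xe7,0xee,0xf0}
#3 dst[0x0b+3] := {0xdf,0xfc,0x76}
query mem[0x1c]=0x3d, mem[0x0d]=0x76, mem[0x1e]=0x42, mem[0x19]=0x76, mem[0x18]=0xfc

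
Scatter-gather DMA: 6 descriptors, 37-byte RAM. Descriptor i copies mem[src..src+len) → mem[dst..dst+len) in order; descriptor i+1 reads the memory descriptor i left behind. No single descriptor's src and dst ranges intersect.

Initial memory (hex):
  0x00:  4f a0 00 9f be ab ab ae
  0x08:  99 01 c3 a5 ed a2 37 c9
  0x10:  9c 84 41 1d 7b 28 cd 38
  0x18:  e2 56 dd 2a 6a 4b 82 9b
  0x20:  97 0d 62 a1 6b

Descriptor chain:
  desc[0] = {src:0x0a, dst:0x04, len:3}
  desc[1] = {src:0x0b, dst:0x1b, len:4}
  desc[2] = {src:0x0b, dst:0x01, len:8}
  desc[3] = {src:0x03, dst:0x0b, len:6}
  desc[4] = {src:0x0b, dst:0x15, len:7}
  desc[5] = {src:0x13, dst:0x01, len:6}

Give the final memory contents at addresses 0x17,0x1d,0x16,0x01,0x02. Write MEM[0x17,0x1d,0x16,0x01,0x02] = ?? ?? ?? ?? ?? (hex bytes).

MEM[0x17,0x1d,0x16,0x01,0x02] = c9 a2 37 1d 7b

#0 dst[0x04+3] := {0xc3,0xa5,0xed}
#1 dst[0x1b+4] := {0xa5,0xed,0xa2,0x37}
#2 dst[0x01+8] := {0xa5,0xed,0xa2,0x37,0xc9,0x9c,0x84,0x41}
#3 dst[0x0b+6] := {0xa2,0x37,0xc9,0x9c,0x84,0x41}
#4 dst[0x15+7] := {0xa2,0x37,0xc9,0x9c,0x84,0x41,0x84}
#5 dst[0x01+6] := {0x1d,0x7b,0xa2,0x37,0xc9,0x9c}
query mem[0x17]=0xc9, mem[0x1d]=0xa2, mem[0x16]=0x37, mem[0x01]=0x1d, mem[0x02]=0x7b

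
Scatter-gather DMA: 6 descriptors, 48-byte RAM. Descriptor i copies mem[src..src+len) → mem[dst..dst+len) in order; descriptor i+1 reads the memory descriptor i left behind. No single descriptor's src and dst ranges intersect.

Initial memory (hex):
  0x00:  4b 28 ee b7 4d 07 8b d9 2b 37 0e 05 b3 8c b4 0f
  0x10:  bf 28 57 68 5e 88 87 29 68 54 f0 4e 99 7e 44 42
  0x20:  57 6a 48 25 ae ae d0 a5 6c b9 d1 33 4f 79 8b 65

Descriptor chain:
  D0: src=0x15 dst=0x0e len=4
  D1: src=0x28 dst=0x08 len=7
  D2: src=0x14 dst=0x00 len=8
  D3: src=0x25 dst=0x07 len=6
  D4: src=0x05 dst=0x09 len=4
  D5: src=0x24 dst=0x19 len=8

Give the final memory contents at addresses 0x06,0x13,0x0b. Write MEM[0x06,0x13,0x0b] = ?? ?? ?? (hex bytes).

[0] 0x15->0x0e len=4 : 88 87 29 68
[1] 0x28->0x08 len=7 : 6c b9 d1 33 4f 79 8b
[2] 0x14->0x00 len=8 : 5e 88 87 29 68 54 f0 4e
[3] 0x25->0x07 len=6 : ae d0 a5 6c b9 d1
[4] 0x05->0x09 len=4 : 54 f0 ae d0
[5] 0x24->0x19 len=8 : ae ae d0 a5 6c b9 d1 33
query mem[0x06]=0xf0, mem[0x13]=0x68, mem[0x0b]=0xae

MEM[0x06,0x13,0x0b] = f0 68 ae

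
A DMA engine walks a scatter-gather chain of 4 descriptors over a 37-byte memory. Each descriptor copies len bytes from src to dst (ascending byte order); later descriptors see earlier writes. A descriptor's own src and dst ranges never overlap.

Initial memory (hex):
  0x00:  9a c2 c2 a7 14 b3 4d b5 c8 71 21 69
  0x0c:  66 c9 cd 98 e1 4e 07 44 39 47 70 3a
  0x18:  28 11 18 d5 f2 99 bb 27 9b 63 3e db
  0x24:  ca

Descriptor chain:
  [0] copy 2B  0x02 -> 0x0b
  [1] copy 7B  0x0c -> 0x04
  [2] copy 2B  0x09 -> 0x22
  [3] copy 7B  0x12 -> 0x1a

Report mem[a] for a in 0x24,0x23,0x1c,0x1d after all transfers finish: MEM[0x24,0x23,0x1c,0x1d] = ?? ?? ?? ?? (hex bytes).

D0: mem[0x0b..0x0c] <- [c2 a7]
D1: mem[0x04..0x0a] <- [a7 c9 cd 98 e1 4e 07]
D2: mem[0x22..0x23] <- [4e 07]
D3: mem[0x1a..0x20] <- [07 44 39 47 70 3a 28]
query mem[0x24]=0xca, mem[0x23]=0x07, mem[0x1c]=0x39, mem[0x1d]=0x47

MEM[0x24,0x23,0x1c,0x1d] = ca 07 39 47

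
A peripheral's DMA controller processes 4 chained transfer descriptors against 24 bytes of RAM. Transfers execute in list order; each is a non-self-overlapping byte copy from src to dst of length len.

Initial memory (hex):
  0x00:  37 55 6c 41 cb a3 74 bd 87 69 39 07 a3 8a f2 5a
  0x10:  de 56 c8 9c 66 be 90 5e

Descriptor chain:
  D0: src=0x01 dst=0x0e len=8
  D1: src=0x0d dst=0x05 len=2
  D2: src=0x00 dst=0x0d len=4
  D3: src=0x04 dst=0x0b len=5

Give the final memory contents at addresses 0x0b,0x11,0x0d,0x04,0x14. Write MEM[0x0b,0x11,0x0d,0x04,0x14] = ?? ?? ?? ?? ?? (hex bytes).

MEM[0x0b,0x11,0x0d,0x04,0x14] = cb cb 55 cb bd

  after D0: wrote 8B at 0x0e = 556c41cba374bd87
  after D1: wrote 2B at 0x05 = 8a55
  after D2: wrote 4B at 0x0d = 37556c41
  after D3: wrote 5B at 0x0b = cb8a55bd87
query mem[0x0b]=0xcb, mem[0x11]=0xcb, mem[0x0d]=0x55, mem[0x04]=0xcb, mem[0x14]=0xbd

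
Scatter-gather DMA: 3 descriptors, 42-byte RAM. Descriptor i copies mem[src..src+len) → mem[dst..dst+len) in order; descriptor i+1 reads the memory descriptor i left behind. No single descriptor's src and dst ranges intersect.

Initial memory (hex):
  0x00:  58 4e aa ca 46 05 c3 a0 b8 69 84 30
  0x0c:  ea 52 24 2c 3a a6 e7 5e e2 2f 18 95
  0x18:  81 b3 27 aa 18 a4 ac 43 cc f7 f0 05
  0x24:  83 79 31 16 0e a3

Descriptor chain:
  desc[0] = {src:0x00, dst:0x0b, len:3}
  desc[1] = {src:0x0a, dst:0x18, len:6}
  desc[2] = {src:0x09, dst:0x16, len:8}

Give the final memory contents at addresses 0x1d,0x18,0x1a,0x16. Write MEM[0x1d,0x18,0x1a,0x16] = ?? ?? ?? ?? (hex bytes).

D0: mem[0x0b..0x0d] <- [58 4e aa]
D1: mem[0x18..0x1d] <- [84 58 4e aa 24 2c]
D2: mem[0x16..0x1d] <- [69 84 58 4e aa 24 2c 3a]
query mem[0x1d]=0x3a, mem[0x18]=0x58, mem[0x1a]=0xaa, mem[0x16]=0x69

MEM[0x1d,0x18,0x1a,0x16] = 3a 58 aa 69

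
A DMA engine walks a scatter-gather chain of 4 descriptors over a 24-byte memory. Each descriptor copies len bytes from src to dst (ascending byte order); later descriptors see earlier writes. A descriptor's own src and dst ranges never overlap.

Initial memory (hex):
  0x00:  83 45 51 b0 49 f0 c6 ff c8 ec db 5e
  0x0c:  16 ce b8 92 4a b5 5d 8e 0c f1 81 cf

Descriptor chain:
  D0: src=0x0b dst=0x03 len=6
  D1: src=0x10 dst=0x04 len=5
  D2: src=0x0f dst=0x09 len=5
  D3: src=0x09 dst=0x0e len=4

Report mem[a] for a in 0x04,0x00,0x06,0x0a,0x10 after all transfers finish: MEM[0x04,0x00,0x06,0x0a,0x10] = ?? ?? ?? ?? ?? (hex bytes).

  after D0: wrote 6B at 0x03 = 5e16ceb8924a
  after D1: wrote 5B at 0x04 = 4ab55d8e0c
  after D2: wrote 5B at 0x09 = 924ab55d8e
  after D3: wrote 4B at 0x0e = 924ab55d
query mem[0x04]=0x4a, mem[0x00]=0x83, mem[0x06]=0x5d, mem[0x0a]=0x4a, mem[0x10]=0xb5

MEM[0x04,0x00,0x06,0x0a,0x10] = 4a 83 5d 4a b5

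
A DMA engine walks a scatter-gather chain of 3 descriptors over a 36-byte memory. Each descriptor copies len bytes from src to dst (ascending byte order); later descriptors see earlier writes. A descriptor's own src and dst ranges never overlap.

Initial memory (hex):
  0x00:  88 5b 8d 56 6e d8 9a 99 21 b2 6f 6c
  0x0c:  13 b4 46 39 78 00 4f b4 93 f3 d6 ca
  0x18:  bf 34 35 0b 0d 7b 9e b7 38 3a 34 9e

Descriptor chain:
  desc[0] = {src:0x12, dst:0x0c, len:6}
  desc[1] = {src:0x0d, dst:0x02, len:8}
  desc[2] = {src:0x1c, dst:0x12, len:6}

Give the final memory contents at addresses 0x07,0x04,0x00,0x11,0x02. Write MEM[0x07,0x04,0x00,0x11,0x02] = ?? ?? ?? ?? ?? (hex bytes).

#0 dst[0x0c+6] := {0x4f,0xb4,0x93,0xf3,0xd6,0xca}
#1 dst[0x02+8] := {0xb4,0x93,0xf3,0xd6,0xca,0x4f,0xb4,0x93}
#2 dst[0x12+6] := {0x0d,0x7b,0x9e,0xb7,0x38,0x3a}
query mem[0x07]=0x4f, mem[0x04]=0xf3, mem[0x00]=0x88, mem[0x11]=0xca, mem[0x02]=0xb4

MEM[0x07,0x04,0x00,0x11,0x02] = 4f f3 88 ca b4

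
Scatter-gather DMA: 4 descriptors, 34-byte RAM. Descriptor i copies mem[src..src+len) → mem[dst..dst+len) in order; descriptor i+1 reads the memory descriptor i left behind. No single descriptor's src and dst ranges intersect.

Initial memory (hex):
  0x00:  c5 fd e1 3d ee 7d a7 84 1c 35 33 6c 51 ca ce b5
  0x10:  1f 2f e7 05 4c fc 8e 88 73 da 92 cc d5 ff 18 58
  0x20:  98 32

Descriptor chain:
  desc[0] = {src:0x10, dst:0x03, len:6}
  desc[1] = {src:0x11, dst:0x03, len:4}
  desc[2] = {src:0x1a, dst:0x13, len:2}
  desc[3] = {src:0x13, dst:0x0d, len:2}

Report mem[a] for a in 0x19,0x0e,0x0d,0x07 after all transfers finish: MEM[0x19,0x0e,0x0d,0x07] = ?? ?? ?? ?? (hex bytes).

  after D0: wrote 6B at 0x03 = 1f2fe7054cfc
  after D1: wrote 4B at 0x03 = 2fe7054c
  after D2: wrote 2B at 0x13 = 92cc
  after D3: wrote 2B at 0x0d = 92cc
query mem[0x19]=0xda, mem[0x0e]=0xcc, mem[0x0d]=0x92, mem[0x07]=0x4c

MEM[0x19,0x0e,0x0d,0x07] = da cc 92 4c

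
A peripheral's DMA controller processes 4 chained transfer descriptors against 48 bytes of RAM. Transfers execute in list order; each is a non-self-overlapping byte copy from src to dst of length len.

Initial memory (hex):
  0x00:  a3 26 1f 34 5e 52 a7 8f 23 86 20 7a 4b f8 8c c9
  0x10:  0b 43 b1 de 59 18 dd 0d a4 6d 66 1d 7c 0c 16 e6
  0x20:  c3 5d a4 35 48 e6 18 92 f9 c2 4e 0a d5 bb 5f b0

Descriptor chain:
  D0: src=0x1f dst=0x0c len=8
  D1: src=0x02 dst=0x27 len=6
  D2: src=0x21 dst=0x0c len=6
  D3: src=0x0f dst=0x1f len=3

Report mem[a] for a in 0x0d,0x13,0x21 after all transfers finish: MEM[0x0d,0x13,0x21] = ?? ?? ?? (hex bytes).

[0] 0x1f->0x0c len=8 : e6 c3 5d a4 35 48 e6 18
[1] 0x02->0x27 len=6 : 1f 34 5e 52 a7 8f
[2] 0x21->0x0c len=6 : 5d a4 35 48 e6 18
[3] 0x0f->0x1f len=3 : 48 e6 18
query mem[0x0d]=0xa4, mem[0x13]=0x18, mem[0x21]=0x18

MEM[0x0d,0x13,0x21] = a4 18 18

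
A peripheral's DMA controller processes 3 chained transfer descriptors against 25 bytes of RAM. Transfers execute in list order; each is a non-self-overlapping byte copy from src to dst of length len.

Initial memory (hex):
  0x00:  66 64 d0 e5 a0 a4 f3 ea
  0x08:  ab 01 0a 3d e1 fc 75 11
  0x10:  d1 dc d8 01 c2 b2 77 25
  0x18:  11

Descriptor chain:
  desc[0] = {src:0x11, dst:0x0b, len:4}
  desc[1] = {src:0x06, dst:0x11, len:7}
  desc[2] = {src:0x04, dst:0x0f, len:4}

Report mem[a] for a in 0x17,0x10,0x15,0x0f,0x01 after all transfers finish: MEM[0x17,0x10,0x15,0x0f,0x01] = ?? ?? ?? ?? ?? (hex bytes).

MEM[0x17,0x10,0x15,0x0f,0x01] = d8 a4 0a a0 64

[0] 0x11->0x0b len=4 : dc d8 01 c2
[1] 0x06->0x11 len=7 : f3 ea ab 01 0a dc d8
[2] 0x04->0x0f len=4 : a0 a4 f3 ea
query mem[0x17]=0xd8, mem[0x10]=0xa4, mem[0x15]=0x0a, mem[0x0f]=0xa0, mem[0x01]=0x64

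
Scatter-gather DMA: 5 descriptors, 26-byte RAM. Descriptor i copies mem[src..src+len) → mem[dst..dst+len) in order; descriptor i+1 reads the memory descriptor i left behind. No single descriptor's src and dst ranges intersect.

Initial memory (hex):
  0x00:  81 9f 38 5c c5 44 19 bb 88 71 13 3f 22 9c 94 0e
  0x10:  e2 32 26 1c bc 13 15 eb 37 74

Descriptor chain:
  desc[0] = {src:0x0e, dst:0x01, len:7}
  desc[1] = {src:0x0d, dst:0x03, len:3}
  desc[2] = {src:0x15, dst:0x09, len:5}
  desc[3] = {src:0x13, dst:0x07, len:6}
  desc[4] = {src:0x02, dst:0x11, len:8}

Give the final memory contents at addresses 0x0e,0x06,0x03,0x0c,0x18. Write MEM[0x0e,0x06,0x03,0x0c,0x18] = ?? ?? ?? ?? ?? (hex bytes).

MEM[0x0e,0x06,0x03,0x0c,0x18] = 94 1c 9c 37 13

D0: mem[0x01..0x07] <- [94 0e e2 32 26 1c bc]
D1: mem[0x03..0x05] <- [9c 94 0e]
D2: mem[0x09..0x0d] <- [13 15 eb 37 74]
D3: mem[0x07..0x0c] <- [1c bc 13 15 eb 37]
D4: mem[0x11..0x18] <- [0e 9c 94 0e 1c 1c bc 13]
query mem[0x0e]=0x94, mem[0x06]=0x1c, mem[0x03]=0x9c, mem[0x0c]=0x37, mem[0x18]=0x13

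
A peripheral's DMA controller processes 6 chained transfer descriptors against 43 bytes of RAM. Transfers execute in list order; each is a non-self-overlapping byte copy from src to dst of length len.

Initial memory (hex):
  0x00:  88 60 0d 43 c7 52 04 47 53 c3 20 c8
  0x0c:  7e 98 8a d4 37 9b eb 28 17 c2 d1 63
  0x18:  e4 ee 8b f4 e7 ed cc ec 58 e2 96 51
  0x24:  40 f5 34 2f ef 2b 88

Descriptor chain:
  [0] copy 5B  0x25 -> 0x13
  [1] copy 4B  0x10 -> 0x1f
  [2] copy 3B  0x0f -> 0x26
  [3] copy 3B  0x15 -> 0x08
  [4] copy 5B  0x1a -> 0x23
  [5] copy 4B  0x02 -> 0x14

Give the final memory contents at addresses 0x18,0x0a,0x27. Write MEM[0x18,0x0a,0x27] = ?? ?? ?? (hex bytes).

MEM[0x18,0x0a,0x27] = e4 2b cc

#0 dst[0x13+5] := {0xf5,0x34,0x2f,0xef,0x2b}
#1 dst[0x1f+4] := {0x37,0x9b,0xeb,0xf5}
#2 dst[0x26+3] := {0xd4,0x37,0x9b}
#3 dst[0x08+3] := {0x2f,0xef,0x2b}
#4 dst[0x23+5] := {0x8b,0xf4,0xe7,0xed,0xcc}
#5 dst[0x14+4] := {0x0d,0x43,0xc7,0x52}
query mem[0x18]=0xe4, mem[0x0a]=0x2b, mem[0x27]=0xcc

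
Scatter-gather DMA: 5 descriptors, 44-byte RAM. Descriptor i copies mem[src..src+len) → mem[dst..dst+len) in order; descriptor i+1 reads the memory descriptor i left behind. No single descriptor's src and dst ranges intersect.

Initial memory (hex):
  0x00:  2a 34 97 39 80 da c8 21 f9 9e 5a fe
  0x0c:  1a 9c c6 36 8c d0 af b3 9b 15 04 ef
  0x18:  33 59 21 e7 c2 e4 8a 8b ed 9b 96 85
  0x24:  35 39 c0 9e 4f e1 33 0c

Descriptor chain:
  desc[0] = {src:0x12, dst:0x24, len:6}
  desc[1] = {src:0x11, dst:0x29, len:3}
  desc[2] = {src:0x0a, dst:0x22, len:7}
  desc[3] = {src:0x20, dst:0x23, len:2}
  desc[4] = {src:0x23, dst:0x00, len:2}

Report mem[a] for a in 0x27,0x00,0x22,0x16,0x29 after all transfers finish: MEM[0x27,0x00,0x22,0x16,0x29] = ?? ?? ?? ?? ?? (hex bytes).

MEM[0x27,0x00,0x22,0x16,0x29] = 36 ed 5a 04 d0

  after D0: wrote 6B at 0x24 = afb39b1504ef
  after D1: wrote 3B at 0x29 = d0afb3
  after D2: wrote 7B at 0x22 = 5afe1a9cc6368c
  after D3: wrote 2B at 0x23 = ed9b
  after D4: wrote 2B at 0x00 = ed9b
query mem[0x27]=0x36, mem[0x00]=0xed, mem[0x22]=0x5a, mem[0x16]=0x04, mem[0x29]=0xd0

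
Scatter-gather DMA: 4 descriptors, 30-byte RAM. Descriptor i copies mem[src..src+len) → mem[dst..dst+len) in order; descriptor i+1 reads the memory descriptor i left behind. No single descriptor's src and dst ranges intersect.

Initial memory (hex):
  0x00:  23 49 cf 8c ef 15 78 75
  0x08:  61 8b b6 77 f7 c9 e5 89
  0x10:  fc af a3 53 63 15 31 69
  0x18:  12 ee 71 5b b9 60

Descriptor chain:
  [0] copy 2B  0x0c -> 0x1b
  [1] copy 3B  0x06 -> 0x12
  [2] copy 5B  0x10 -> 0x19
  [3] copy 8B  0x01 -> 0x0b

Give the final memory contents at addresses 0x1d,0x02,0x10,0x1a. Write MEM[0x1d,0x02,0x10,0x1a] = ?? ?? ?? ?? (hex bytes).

MEM[0x1d,0x02,0x10,0x1a] = 61 cf 78 af

  after D0: wrote 2B at 0x1b = f7c9
  after D1: wrote 3B at 0x12 = 787561
  after D2: wrote 5B at 0x19 = fcaf787561
  after D3: wrote 8B at 0x0b = 49cf8cef15787561
query mem[0x1d]=0x61, mem[0x02]=0xcf, mem[0x10]=0x78, mem[0x1a]=0xaf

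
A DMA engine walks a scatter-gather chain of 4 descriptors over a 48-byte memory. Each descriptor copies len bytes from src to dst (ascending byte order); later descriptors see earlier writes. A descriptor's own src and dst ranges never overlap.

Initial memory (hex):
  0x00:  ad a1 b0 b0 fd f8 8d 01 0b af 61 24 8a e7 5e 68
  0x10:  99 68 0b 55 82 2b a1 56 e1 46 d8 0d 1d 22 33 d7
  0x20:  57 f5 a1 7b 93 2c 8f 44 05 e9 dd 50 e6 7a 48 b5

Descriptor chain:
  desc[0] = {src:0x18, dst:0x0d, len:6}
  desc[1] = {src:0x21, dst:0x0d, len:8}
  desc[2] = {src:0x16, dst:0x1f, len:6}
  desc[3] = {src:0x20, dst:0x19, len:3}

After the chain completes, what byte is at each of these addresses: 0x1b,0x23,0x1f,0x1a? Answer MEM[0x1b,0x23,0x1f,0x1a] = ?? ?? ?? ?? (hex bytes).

MEM[0x1b,0x23,0x1f,0x1a] = 46 d8 a1 e1

[0] 0x18->0x0d len=6 : e1 46 d8 0d 1d 22
[1] 0x21->0x0d len=8 : f5 a1 7b 93 2c 8f 44 05
[2] 0x16->0x1f len=6 : a1 56 e1 46 d8 0d
[3] 0x20->0x19 len=3 : 56 e1 46
query mem[0x1b]=0x46, mem[0x23]=0xd8, mem[0x1f]=0xa1, mem[0x1a]=0xe1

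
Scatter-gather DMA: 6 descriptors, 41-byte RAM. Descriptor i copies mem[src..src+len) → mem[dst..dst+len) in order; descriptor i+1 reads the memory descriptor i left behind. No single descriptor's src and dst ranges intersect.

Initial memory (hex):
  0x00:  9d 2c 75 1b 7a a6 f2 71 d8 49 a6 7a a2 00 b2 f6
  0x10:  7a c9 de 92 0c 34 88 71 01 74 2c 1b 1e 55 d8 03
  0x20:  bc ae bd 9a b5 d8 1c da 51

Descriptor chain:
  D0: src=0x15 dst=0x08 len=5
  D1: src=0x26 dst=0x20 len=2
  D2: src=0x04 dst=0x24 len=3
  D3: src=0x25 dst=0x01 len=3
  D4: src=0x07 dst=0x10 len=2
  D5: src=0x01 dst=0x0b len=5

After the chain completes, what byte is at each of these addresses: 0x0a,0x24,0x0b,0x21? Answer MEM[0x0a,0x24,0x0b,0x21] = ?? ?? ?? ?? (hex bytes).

[0] 0x15->0x08 len=5 : 34 88 71 01 74
[1] 0x26->0x20 len=2 : 1c da
[2] 0x04->0x24 len=3 : 7a a6 f2
[3] 0x25->0x01 len=3 : a6 f2 da
[4] 0x07->0x10 len=2 : 71 34
[5] 0x01->0x0b len=5 : a6 f2 da 7a a6
query mem[0x0a]=0x71, mem[0x24]=0x7a, mem[0x0b]=0xa6, mem[0x21]=0xda

MEM[0x0a,0x24,0x0b,0x21] = 71 7a a6 da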